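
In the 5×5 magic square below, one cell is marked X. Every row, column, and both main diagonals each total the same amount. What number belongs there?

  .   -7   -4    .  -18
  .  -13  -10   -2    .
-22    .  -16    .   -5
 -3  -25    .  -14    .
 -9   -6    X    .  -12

-23

Anti-diagonal is complete and sums to -70; that is the magic constant.
The remaining cell in column 2 is (3,2) = -70 − (-51) = -19.
The remaining cell in main diagonal is (1,1) = -70 − (-55) = -15.
Row 1 must total -70; the given cells sum to -44, so (1,4) = -26.
Row 3: -22 + (-19) + (-16) + (-5) + ? = -70, so (3,4) = -8.
Column 1: -15 + (-22) + (-3) + (-9) + ? = -70, so (2,1) = -21.
Column 4 needs -70; the known cells sum to -50, so (5,4) = -20.
Row 2: -21 + (-13) + (-10) + (-2) + ? = -70, so (2,5) = -24.
Row 5 must total -70; the given cells sum to -47, so (5,3) = -23.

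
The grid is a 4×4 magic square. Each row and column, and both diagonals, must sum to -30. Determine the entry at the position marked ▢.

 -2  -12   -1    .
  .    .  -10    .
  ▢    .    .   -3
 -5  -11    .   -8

Row 1 must total -30; the given cells sum to -15, so (1,4) = -15.
From row 4, -30 − (-5 + (-11) + (-8)) gives (4,3) = -6.
From column 3, -30 − (-1 + (-10) + (-6)) gives (3,3) = -13.
From column 4, -30 − (-15 + (-3) + (-8)) gives (2,4) = -4.
From main diagonal, -30 − (-2 + (-13) + (-8)) gives (2,2) = -7.
The remaining cell in anti-diagonal is (3,2) = -30 − (-30) = 0.
Using row 2: -7 + (-10) + (-4) + ? → (2,1) = -30 − (-21) = -9.
From row 3, -30 − (0 + (-13) + (-3)) gives (3,1) = -14.

-14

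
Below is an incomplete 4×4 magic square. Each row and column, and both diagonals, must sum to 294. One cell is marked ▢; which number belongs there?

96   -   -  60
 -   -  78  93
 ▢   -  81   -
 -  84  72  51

Row 4: 84 + 72 + 51 + ? = 294, so (4,1) = 87.
Column 3 needs 294; the known cells sum to 231, so (1,3) = 63.
Column 4 needs 294; the known cells sum to 204, so (3,4) = 90.
The remaining cell in main diagonal is (2,2) = 294 − 228 = 66.
Anti-diagonal: 60 + 78 + 87 + ? = 294, so (3,2) = 69.
Using row 1: 96 + 63 + 60 + ? → (1,2) = 294 − 219 = 75.
Row 2: 66 + 78 + 93 + ? = 294, so (2,1) = 57.
Row 3 needs 294; the known cells sum to 240, so (3,1) = 54.

54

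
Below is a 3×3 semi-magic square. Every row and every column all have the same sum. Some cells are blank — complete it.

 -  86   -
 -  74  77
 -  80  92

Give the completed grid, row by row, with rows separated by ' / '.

83 86 71 / 89 74 77 / 68 80 92

Column 2 is already complete: 86 + 74 + 80 = 240, so that is the magic constant.
From row 2, 240 − (74 + 77) gives (2,1) = 89.
Row 3 needs 240; the known cells sum to 172, so (3,1) = 68.
Column 1: 89 + 68 + ? = 240, so (1,1) = 83.
The remaining cell in column 3 is (1,3) = 240 − 169 = 71.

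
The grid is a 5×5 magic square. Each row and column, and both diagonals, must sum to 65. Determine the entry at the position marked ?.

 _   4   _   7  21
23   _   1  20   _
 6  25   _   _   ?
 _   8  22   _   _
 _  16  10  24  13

The remaining cell in row 5 is (5,1) = 65 − 63 = 2.
Column 2 needs 65; the known cells sum to 53, so (2,2) = 12.
Using anti-diagonal: 21 + 20 + 8 + 2 + ? → (3,3) = 65 − 51 = 14.
Row 2: 23 + 12 + 1 + 20 + ? = 65, so (2,5) = 9.
From column 3, 65 − (1 + 14 + 22 + 10) gives (1,3) = 18.
From row 1, 65 − (4 + 18 + 7 + 21) gives (1,1) = 15.
The remaining cell in column 1 is (4,1) = 65 − 46 = 19.
Main diagonal needs 65; the known cells sum to 54, so (4,4) = 11.
Row 4 must total 65; the given cells sum to 60, so (4,5) = 5.
Using column 4: 7 + 20 + 11 + 24 + ? → (3,4) = 65 − 62 = 3.
Column 5: 21 + 9 + 5 + 13 + ? = 65, so (3,5) = 17.

17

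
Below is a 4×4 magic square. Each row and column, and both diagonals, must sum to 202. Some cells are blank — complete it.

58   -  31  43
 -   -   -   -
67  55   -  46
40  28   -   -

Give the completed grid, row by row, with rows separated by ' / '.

Row 1: 58 + 31 + 43 + ? = 202, so (1,2) = 70.
Using row 3: 67 + 55 + 46 + ? → (3,3) = 202 − 168 = 34.
Column 1: 58 + 67 + 40 + ? = 202, so (2,1) = 37.
Column 2 needs 202; the known cells sum to 153, so (2,2) = 49.
From main diagonal, 202 − (58 + 49 + 34) gives (4,4) = 61.
The remaining cell in anti-diagonal is (2,3) = 202 − 138 = 64.
Row 2: 37 + 49 + 64 + ? = 202, so (2,4) = 52.
From row 4, 202 − (40 + 28 + 61) gives (4,3) = 73.

58 70 31 43 / 37 49 64 52 / 67 55 34 46 / 40 28 73 61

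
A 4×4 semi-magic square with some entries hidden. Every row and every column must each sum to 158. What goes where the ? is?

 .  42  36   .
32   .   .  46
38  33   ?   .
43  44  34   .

Row 4 must total 158; the given cells sum to 121, so (4,4) = 37.
The remaining cell in column 1 is (1,1) = 158 − 113 = 45.
Column 2 needs 158; the known cells sum to 119, so (2,2) = 39.
From row 1, 158 − (45 + 42 + 36) gives (1,4) = 35.
Row 2 must total 158; the given cells sum to 117, so (2,3) = 41.
Column 3: 36 + 41 + 34 + ? = 158, so (3,3) = 47.

47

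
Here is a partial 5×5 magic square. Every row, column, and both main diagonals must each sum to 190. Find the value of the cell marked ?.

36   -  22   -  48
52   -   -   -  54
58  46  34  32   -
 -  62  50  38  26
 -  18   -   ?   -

The remaining cell in row 3 is (3,5) = 190 − 170 = 20.
Using row 4: 62 + 50 + 38 + 26 + ? → (4,1) = 190 − 176 = 14.
Column 1 needs 190; the known cells sum to 160, so (5,1) = 30.
Column 5 must total 190; the given cells sum to 148, so (5,5) = 42.
The remaining cell in main diagonal is (2,2) = 190 − 150 = 40.
From anti-diagonal, 190 − (48 + 34 + 62 + 30) gives (2,4) = 16.
From row 2, 190 − (52 + 40 + 16 + 54) gives (2,3) = 28.
Column 2 must total 190; the given cells sum to 166, so (1,2) = 24.
The remaining cell in column 3 is (5,3) = 190 − 134 = 56.
Row 1 must total 190; the given cells sum to 130, so (1,4) = 60.
The remaining cell in row 5 is (5,4) = 190 − 146 = 44.

44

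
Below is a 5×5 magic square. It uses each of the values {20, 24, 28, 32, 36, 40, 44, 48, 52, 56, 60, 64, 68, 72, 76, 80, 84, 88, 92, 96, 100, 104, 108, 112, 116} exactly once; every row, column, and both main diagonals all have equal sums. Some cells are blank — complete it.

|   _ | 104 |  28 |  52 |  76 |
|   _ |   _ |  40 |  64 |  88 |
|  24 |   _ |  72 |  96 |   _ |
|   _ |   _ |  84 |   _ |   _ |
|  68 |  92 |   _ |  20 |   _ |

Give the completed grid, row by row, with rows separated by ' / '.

80 104 28 52 76 / 112 36 40 64 88 / 24 48 72 96 100 / 56 60 84 108 32 / 68 92 116 20 44

The 25 entries sum to 1700, so each line sums to 1700/5 = 340.
Row 1 must total 340; the given cells sum to 260, so (1,1) = 80.
From column 3, 340 − (28 + 40 + 72 + 84) gives (5,3) = 116.
From column 4, 340 − (52 + 64 + 96 + 20) gives (4,4) = 108.
Anti-diagonal needs 340; the known cells sum to 280, so (4,2) = 60.
Row 5: 68 + 92 + 116 + 20 + ? = 340, so (5,5) = 44.
Main diagonal: 80 + 72 + 108 + 44 + ? = 340, so (2,2) = 36.
Row 2: 36 + 40 + 64 + 88 + ? = 340, so (2,1) = 112.
Column 1 must total 340; the given cells sum to 284, so (4,1) = 56.
The remaining cell in column 2 is (3,2) = 340 − 292 = 48.
Row 3 needs 340; the known cells sum to 240, so (3,5) = 100.
From row 4, 340 − (56 + 60 + 84 + 108) gives (4,5) = 32.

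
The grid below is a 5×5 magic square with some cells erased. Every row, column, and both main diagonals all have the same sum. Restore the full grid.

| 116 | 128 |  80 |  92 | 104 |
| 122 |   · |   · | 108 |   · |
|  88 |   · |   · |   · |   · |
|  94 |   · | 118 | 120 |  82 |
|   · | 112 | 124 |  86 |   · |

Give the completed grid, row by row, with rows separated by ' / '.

116 128 80 92 104 / 122 84 96 108 110 / 88 90 102 114 126 / 94 106 118 120 82 / 100 112 124 86 98

Row 1 is already complete: 116 + 128 + 80 + 92 + 104 = 520, so that is the magic constant.
Row 4 needs 520; the known cells sum to 414, so (4,2) = 106.
From column 1, 520 − (116 + 122 + 88 + 94) gives (5,1) = 100.
From column 4, 520 − (92 + 108 + 120 + 86) gives (3,4) = 114.
Anti-diagonal needs 520; the known cells sum to 418, so (3,3) = 102.
Row 5 must total 520; the given cells sum to 422, so (5,5) = 98.
The remaining cell in column 3 is (2,3) = 520 − 424 = 96.
Main diagonal: 116 + 102 + 120 + 98 + ? = 520, so (2,2) = 84.
The remaining cell in row 2 is (2,5) = 520 − 410 = 110.
The remaining cell in column 2 is (3,2) = 520 − 430 = 90.
The remaining cell in column 5 is (3,5) = 520 − 394 = 126.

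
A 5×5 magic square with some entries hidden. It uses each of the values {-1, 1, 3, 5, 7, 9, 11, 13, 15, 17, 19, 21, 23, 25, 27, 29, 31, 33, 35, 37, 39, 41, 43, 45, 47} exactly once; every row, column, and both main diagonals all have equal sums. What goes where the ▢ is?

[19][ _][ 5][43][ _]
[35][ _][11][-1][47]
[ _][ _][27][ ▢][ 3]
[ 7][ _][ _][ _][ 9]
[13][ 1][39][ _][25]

15

The 25 entries sum to 575, so each line sums to 575/5 = 115.
Row 2: 35 + 11 + (-1) + 47 + ? = 115, so (2,2) = 23.
Row 5 must total 115; the given cells sum to 78, so (5,4) = 37.
Column 1 needs 115; the known cells sum to 74, so (3,1) = 41.
From column 3, 115 − (5 + 11 + 27 + 39) gives (4,3) = 33.
From column 5, 115 − (47 + 3 + 9 + 25) gives (1,5) = 31.
Main diagonal must total 115; the given cells sum to 94, so (4,4) = 21.
Using anti-diagonal: 31 + (-1) + 27 + 13 + ? → (4,2) = 115 − 70 = 45.
Row 1: 19 + 5 + 43 + 31 + ? = 115, so (1,2) = 17.
Column 2: 17 + 23 + 45 + 1 + ? = 115, so (3,2) = 29.
Column 4 must total 115; the given cells sum to 100, so (3,4) = 15.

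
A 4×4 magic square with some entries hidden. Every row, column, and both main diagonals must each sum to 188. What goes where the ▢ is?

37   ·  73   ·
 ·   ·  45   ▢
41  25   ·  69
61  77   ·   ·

29

Row 3: 41 + 25 + 69 + ? = 188, so (3,3) = 53.
Column 1 must total 188; the given cells sum to 139, so (2,1) = 49.
Column 3 must total 188; the given cells sum to 171, so (4,3) = 17.
Anti-diagonal must total 188; the given cells sum to 131, so (1,4) = 57.
From row 1, 188 − (37 + 73 + 57) gives (1,2) = 21.
Row 4 needs 188; the known cells sum to 155, so (4,4) = 33.
Column 2: 21 + 25 + 77 + ? = 188, so (2,2) = 65.
The remaining cell in column 4 is (2,4) = 188 − 159 = 29.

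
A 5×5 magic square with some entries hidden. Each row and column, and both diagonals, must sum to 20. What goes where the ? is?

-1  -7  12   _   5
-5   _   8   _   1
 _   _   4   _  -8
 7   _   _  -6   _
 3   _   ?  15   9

Row 1: -1 + (-7) + 12 + 5 + ? = 20, so (1,4) = 11.
From column 1, 20 − (-1 + (-5) + 7 + 3) gives (3,1) = 16.
Column 5: 5 + 1 + (-8) + 9 + ? = 20, so (4,5) = 13.
From main diagonal, 20 − (-1 + 4 + (-6) + 9) gives (2,2) = 14.
Using row 2: -5 + 14 + 8 + 1 + ? → (2,4) = 20 − 18 = 2.
From column 4, 20 − (11 + 2 + (-6) + 15) gives (3,4) = -2.
The remaining cell in anti-diagonal is (4,2) = 20 − 14 = 6.
Row 3 needs 20; the known cells sum to 10, so (3,2) = 10.
Row 4 must total 20; the given cells sum to 20, so (4,3) = 0.
Column 2: -7 + 14 + 10 + 6 + ? = 20, so (5,2) = -3.
Using column 3: 12 + 8 + 4 + 0 + ? → (5,3) = 20 − 24 = -4.

-4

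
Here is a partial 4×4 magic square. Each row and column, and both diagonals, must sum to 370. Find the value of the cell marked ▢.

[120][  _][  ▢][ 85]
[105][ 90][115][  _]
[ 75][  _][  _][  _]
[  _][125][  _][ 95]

110

Row 2: 105 + 90 + 115 + ? = 370, so (2,4) = 60.
From column 1, 370 − (120 + 105 + 75) gives (4,1) = 70.
Column 4: 85 + 60 + 95 + ? = 370, so (3,4) = 130.
Using main diagonal: 120 + 90 + 95 + ? → (3,3) = 370 − 305 = 65.
The remaining cell in anti-diagonal is (3,2) = 370 − 270 = 100.
Row 4 needs 370; the known cells sum to 290, so (4,3) = 80.
Using column 2: 90 + 100 + 125 + ? → (1,2) = 370 − 315 = 55.
Column 3: 115 + 65 + 80 + ? = 370, so (1,3) = 110.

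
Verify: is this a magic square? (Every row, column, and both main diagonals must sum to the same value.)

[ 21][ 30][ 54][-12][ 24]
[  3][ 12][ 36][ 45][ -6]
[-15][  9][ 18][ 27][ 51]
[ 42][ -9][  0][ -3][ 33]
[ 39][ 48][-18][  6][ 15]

No — column 3 sums to 90 but anti-diagonal sums to 117.

Row 1: 21 + 30 + 54 + (-12) + 24 = 117.
Row 2: 3 + 12 + 36 + 45 + (-6) = 90.
Row 3: -15 + 9 + 18 + 27 + 51 = 90.
Row 4: 42 + (-9) + 0 + (-3) + 33 = 63.
Row 5: 39 + 48 + (-18) + 6 + 15 = 90.
Column 1: 21 + 3 + (-15) + 42 + 39 = 90.
Column 2: 30 + 12 + 9 + (-9) + 48 = 90.
Column 3: 54 + 36 + 18 + 0 + (-18) = 90.
Column 4: -12 + 45 + 27 + (-3) + 6 = 63.
Column 5: 24 + (-6) + 51 + 33 + 15 = 117.
Main diagonal: 21 + 12 + 18 + (-3) + 15 = 63.
Anti-diagonal: 24 + 45 + 18 + (-9) + 39 = 117.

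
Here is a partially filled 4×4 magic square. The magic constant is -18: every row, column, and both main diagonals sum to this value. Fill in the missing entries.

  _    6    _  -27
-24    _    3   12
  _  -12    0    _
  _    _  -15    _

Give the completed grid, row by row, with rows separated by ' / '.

Row 2 needs -18; the known cells sum to -9, so (2,2) = -9.
From column 2, -18 − (6 + (-9) + (-12)) gives (4,2) = -3.
Column 3 must total -18; the given cells sum to -12, so (1,3) = -6.
Anti-diagonal needs -18; the known cells sum to -36, so (4,1) = 18.
Row 1 needs -18; the known cells sum to -27, so (1,1) = 9.
From row 4, -18 − (18 + (-3) + (-15)) gives (4,4) = -18.
From column 1, -18 − (9 + (-24) + 18) gives (3,1) = -21.
The remaining cell in column 4 is (3,4) = -18 − (-33) = 15.

9 6 -6 -27 / -24 -9 3 12 / -21 -12 0 15 / 18 -3 -15 -18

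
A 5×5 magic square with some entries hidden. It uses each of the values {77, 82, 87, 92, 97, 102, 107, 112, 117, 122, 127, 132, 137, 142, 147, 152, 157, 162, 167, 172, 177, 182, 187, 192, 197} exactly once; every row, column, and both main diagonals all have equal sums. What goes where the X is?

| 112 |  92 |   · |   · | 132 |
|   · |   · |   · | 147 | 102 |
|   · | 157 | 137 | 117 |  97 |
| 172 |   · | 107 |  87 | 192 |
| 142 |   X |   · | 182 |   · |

122

The 25 entries sum to 3425, so each line sums to 3425/5 = 685.
Row 3 needs 685; the known cells sum to 508, so (3,1) = 177.
From row 4, 685 − (172 + 107 + 87 + 192) gives (4,2) = 127.
Column 1 must total 685; the given cells sum to 603, so (2,1) = 82.
Column 4: 147 + 117 + 87 + 182 + ? = 685, so (1,4) = 152.
Column 5: 132 + 102 + 97 + 192 + ? = 685, so (5,5) = 162.
The remaining cell in main diagonal is (2,2) = 685 − 498 = 187.
The remaining cell in row 1 is (1,3) = 685 − 488 = 197.
Row 2 needs 685; the known cells sum to 518, so (2,3) = 167.
Column 2 must total 685; the given cells sum to 563, so (5,2) = 122.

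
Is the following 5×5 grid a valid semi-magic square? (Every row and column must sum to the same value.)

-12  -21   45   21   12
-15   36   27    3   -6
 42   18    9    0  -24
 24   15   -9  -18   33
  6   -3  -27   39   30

Row 1: -12 + (-21) + 45 + 21 + 12 = 45.
Row 2: -15 + 36 + 27 + 3 + (-6) = 45.
Row 3: 42 + 18 + 9 + 0 + (-24) = 45.
Row 4: 24 + 15 + (-9) + (-18) + 33 = 45.
Row 5: 6 + (-3) + (-27) + 39 + 30 = 45.
Column 1: -12 + (-15) + 42 + 24 + 6 = 45.
Column 2: -21 + 36 + 18 + 15 + (-3) = 45.
Column 3: 45 + 27 + 9 + (-9) + (-27) = 45.
Column 4: 21 + 3 + 0 + (-18) + 39 = 45.
Column 5: 12 + (-6) + (-24) + 33 + 30 = 45.
All lines sum to 45.

Yes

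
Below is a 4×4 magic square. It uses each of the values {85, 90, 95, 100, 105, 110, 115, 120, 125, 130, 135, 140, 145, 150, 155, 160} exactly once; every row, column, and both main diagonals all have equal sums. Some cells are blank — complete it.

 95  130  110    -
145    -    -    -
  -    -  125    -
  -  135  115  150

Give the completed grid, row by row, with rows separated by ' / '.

95 130 110 155 / 145 120 140 85 / 160 105 125 100 / 90 135 115 150

The 16 entries sum to 1960, so each line sums to 1960/4 = 490.
Row 1 needs 490; the known cells sum to 335, so (1,4) = 155.
Using row 4: 135 + 115 + 150 + ? → (4,1) = 490 − 400 = 90.
Column 1 must total 490; the given cells sum to 330, so (3,1) = 160.
From column 3, 490 − (110 + 125 + 115) gives (2,3) = 140.
From main diagonal, 490 − (95 + 125 + 150) gives (2,2) = 120.
Anti-diagonal needs 490; the known cells sum to 385, so (3,2) = 105.
Row 2 must total 490; the given cells sum to 405, so (2,4) = 85.
Using row 3: 160 + 105 + 125 + ? → (3,4) = 490 − 390 = 100.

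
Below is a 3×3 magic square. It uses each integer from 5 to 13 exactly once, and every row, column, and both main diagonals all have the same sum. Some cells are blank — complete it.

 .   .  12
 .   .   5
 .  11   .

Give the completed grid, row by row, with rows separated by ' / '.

8 7 12 / 13 9 5 / 6 11 10

The entries are 5 through 13, which sum to 81, so each line sums to 81/3 = 27.
Using column 3: 12 + 5 + ? → (3,3) = 27 − 17 = 10.
Row 3 must total 27; the given cells sum to 21, so (3,1) = 6.
Using anti-diagonal: 12 + 6 + ? → (2,2) = 27 − 18 = 9.
The remaining cell in row 2 is (2,1) = 27 − 14 = 13.
Column 1 must total 27; the given cells sum to 19, so (1,1) = 8.
Column 2 needs 27; the known cells sum to 20, so (1,2) = 7.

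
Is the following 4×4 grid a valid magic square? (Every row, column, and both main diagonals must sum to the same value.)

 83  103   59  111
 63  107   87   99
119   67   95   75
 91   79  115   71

Row 1: 83 + 103 + 59 + 111 = 356.
Row 2: 63 + 107 + 87 + 99 = 356.
Row 3: 119 + 67 + 95 + 75 = 356.
Row 4: 91 + 79 + 115 + 71 = 356.
Column 1: 83 + 63 + 119 + 91 = 356.
Column 2: 103 + 107 + 67 + 79 = 356.
Column 3: 59 + 87 + 95 + 115 = 356.
Column 4: 111 + 99 + 75 + 71 = 356.
Main diagonal: 83 + 107 + 95 + 71 = 356.
Anti-diagonal: 111 + 87 + 67 + 91 = 356.
All lines sum to 356.

Yes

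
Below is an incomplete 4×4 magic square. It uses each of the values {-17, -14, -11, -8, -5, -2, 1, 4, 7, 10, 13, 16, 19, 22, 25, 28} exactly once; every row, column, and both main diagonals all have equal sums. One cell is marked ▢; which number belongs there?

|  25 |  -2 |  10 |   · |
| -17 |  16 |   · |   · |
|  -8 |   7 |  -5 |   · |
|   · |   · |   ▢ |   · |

13

The 16 entries sum to 88, so each line sums to 88/4 = 22.
Row 1 must total 22; the given cells sum to 33, so (1,4) = -11.
The remaining cell in row 3 is (3,4) = 22 − (-6) = 28.
From column 1, 22 − (25 + (-17) + (-8)) gives (4,1) = 22.
Using column 2: -2 + 16 + 7 + ? → (4,2) = 22 − 21 = 1.
Main diagonal needs 22; the known cells sum to 36, so (4,4) = -14.
The remaining cell in anti-diagonal is (2,3) = 22 − 18 = 4.
From row 2, 22 − (-17 + 16 + 4) gives (2,4) = 19.
Using row 4: 22 + 1 + (-14) + ? → (4,3) = 22 − 9 = 13.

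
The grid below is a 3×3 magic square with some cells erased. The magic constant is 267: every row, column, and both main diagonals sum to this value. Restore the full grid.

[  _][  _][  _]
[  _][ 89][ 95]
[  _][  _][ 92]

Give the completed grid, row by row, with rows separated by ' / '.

The remaining cell in row 2 is (2,1) = 267 − 184 = 83.
Using column 3: 95 + 92 + ? → (1,3) = 267 − 187 = 80.
Using main diagonal: 89 + 92 + ? → (1,1) = 267 − 181 = 86.
The remaining cell in anti-diagonal is (3,1) = 267 − 169 = 98.
Row 1 must total 267; the given cells sum to 166, so (1,2) = 101.
Using row 3: 98 + 92 + ? → (3,2) = 267 − 190 = 77.

86 101 80 / 83 89 95 / 98 77 92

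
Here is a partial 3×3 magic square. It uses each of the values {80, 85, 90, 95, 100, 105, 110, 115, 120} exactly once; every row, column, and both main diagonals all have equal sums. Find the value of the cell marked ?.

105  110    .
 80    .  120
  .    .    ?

95

The 9 entries sum to 900, so each line sums to 900/3 = 300.
Using row 1: 105 + 110 + ? → (1,3) = 300 − 215 = 85.
Using row 2: 80 + 120 + ? → (2,2) = 300 − 200 = 100.
Column 1: 105 + 80 + ? = 300, so (3,1) = 115.
The remaining cell in column 2 is (3,2) = 300 − 210 = 90.
Column 3 needs 300; the known cells sum to 205, so (3,3) = 95.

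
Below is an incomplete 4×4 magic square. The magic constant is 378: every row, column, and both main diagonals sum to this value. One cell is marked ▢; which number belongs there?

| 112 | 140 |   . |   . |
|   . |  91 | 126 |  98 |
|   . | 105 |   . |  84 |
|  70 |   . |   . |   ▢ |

119

Using row 2: 91 + 126 + 98 + ? → (2,1) = 378 − 315 = 63.
From column 1, 378 − (112 + 63 + 70) gives (3,1) = 133.
Using column 2: 140 + 91 + 105 + ? → (4,2) = 378 − 336 = 42.
Anti-diagonal: 126 + 105 + 70 + ? = 378, so (1,4) = 77.
Row 1 needs 378; the known cells sum to 329, so (1,3) = 49.
Row 3: 133 + 105 + 84 + ? = 378, so (3,3) = 56.
The remaining cell in column 3 is (4,3) = 378 − 231 = 147.
Column 4 needs 378; the known cells sum to 259, so (4,4) = 119.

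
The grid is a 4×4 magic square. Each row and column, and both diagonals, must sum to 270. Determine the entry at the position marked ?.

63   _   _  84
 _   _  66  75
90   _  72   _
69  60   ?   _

Column 1 needs 270; the known cells sum to 222, so (2,1) = 48.
Anti-diagonal needs 270; the known cells sum to 219, so (3,2) = 51.
Using row 2: 48 + 66 + 75 + ? → (2,2) = 270 − 189 = 81.
Row 3: 90 + 51 + 72 + ? = 270, so (3,4) = 57.
The remaining cell in column 2 is (1,2) = 270 − 192 = 78.
The remaining cell in column 4 is (4,4) = 270 − 216 = 54.
Using row 1: 63 + 78 + 84 + ? → (1,3) = 270 − 225 = 45.
Row 4: 69 + 60 + 54 + ? = 270, so (4,3) = 87.

87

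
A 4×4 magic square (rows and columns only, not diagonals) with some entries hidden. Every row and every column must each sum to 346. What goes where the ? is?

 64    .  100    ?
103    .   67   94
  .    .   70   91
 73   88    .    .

From row 2, 346 − (103 + 67 + 94) gives (2,2) = 82.
Using column 1: 64 + 103 + 73 + ? → (3,1) = 346 − 240 = 106.
Using column 3: 100 + 67 + 70 + ? → (4,3) = 346 − 237 = 109.
Using row 3: 106 + 70 + 91 + ? → (3,2) = 346 − 267 = 79.
Using row 4: 73 + 88 + 109 + ? → (4,4) = 346 − 270 = 76.
From column 2, 346 − (82 + 79 + 88) gives (1,2) = 97.
From column 4, 346 − (94 + 91 + 76) gives (1,4) = 85.

85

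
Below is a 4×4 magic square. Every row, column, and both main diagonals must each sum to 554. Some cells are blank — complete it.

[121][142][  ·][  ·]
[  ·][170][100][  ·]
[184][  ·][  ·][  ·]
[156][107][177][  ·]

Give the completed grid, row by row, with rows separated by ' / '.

The remaining cell in row 4 is (4,4) = 554 − 440 = 114.
From column 1, 554 − (121 + 184 + 156) gives (2,1) = 93.
The remaining cell in column 2 is (3,2) = 554 − 419 = 135.
Main diagonal: 121 + 170 + 114 + ? = 554, so (3,3) = 149.
Anti-diagonal: 100 + 135 + 156 + ? = 554, so (1,4) = 163.
From row 1, 554 − (121 + 142 + 163) gives (1,3) = 128.
The remaining cell in row 2 is (2,4) = 554 − 363 = 191.
Row 3 must total 554; the given cells sum to 468, so (3,4) = 86.

121 142 128 163 / 93 170 100 191 / 184 135 149 86 / 156 107 177 114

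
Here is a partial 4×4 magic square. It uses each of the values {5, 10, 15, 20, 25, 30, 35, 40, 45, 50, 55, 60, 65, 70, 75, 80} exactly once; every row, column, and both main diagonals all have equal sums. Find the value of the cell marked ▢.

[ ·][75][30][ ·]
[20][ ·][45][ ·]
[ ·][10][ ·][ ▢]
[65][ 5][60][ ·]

55

The 16 entries sum to 680, so each line sums to 680/4 = 170.
From row 4, 170 − (65 + 5 + 60) gives (4,4) = 40.
From column 2, 170 − (75 + 10 + 5) gives (2,2) = 80.
Column 3 must total 170; the given cells sum to 135, so (3,3) = 35.
Main diagonal: 80 + 35 + 40 + ? = 170, so (1,1) = 15.
The remaining cell in anti-diagonal is (1,4) = 170 − 120 = 50.
Using row 2: 20 + 80 + 45 + ? → (2,4) = 170 − 145 = 25.
Using column 1: 15 + 20 + 65 + ? → (3,1) = 170 − 100 = 70.
Using column 4: 50 + 25 + 40 + ? → (3,4) = 170 − 115 = 55.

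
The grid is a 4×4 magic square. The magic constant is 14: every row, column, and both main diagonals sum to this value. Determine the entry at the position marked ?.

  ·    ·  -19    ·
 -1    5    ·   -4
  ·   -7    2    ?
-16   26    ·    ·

8

From row 2, 14 − (-1 + 5 + (-4)) gives (2,3) = 14.
Column 2: 5 + (-7) + 26 + ? = 14, so (1,2) = -10.
Column 3: -19 + 14 + 2 + ? = 14, so (4,3) = 17.
Anti-diagonal: 14 + (-7) + (-16) + ? = 14, so (1,4) = 23.
The remaining cell in row 1 is (1,1) = 14 − (-6) = 20.
From row 4, 14 − (-16 + 26 + 17) gives (4,4) = -13.
From column 1, 14 − (20 + (-1) + (-16)) gives (3,1) = 11.
Using column 4: 23 + (-4) + (-13) + ? → (3,4) = 14 − 6 = 8.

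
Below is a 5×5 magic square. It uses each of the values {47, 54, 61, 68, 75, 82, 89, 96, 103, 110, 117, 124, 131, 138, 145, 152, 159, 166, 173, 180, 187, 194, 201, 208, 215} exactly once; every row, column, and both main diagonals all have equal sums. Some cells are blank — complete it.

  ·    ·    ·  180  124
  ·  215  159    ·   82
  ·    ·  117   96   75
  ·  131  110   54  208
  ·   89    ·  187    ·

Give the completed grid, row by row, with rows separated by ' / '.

The 25 entries sum to 3275, so each line sums to 3275/5 = 655.
Row 4 must total 655; the given cells sum to 503, so (4,1) = 152.
The remaining cell in column 4 is (2,4) = 655 − 517 = 138.
The remaining cell in column 5 is (5,5) = 655 − 489 = 166.
Main diagonal must total 655; the given cells sum to 552, so (1,1) = 103.
Anti-diagonal needs 655; the known cells sum to 510, so (5,1) = 145.
Row 2 must total 655; the given cells sum to 594, so (2,1) = 61.
The remaining cell in row 5 is (5,3) = 655 − 587 = 68.
From column 1, 655 − (103 + 61 + 152 + 145) gives (3,1) = 194.
The remaining cell in column 3 is (1,3) = 655 − 454 = 201.
Row 1 must total 655; the given cells sum to 608, so (1,2) = 47.
From row 3, 655 − (194 + 117 + 96 + 75) gives (3,2) = 173.

103 47 201 180 124 / 61 215 159 138 82 / 194 173 117 96 75 / 152 131 110 54 208 / 145 89 68 187 166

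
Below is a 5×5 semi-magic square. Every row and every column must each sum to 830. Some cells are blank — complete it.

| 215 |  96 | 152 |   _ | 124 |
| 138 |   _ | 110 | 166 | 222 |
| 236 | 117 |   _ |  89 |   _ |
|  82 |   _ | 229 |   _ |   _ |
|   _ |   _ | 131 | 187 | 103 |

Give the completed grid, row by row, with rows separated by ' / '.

Using row 1: 215 + 96 + 152 + 124 + ? → (1,4) = 830 − 587 = 243.
Row 2: 138 + 110 + 166 + 222 + ? = 830, so (2,2) = 194.
Column 1: 215 + 138 + 236 + 82 + ? = 830, so (5,1) = 159.
Column 3: 152 + 110 + 229 + 131 + ? = 830, so (3,3) = 208.
Column 4 needs 830; the known cells sum to 685, so (4,4) = 145.
Row 3: 236 + 117 + 208 + 89 + ? = 830, so (3,5) = 180.
From row 5, 830 − (159 + 131 + 187 + 103) gives (5,2) = 250.
The remaining cell in column 2 is (4,2) = 830 − 657 = 173.
The remaining cell in column 5 is (4,5) = 830 − 629 = 201.

215 96 152 243 124 / 138 194 110 166 222 / 236 117 208 89 180 / 82 173 229 145 201 / 159 250 131 187 103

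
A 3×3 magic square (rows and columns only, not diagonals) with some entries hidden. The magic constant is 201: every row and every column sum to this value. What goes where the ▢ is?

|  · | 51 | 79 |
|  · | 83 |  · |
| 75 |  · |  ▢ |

59

Using row 1: 51 + 79 + ? → (1,1) = 201 − 130 = 71.
The remaining cell in column 1 is (2,1) = 201 − 146 = 55.
From column 2, 201 − (51 + 83) gives (3,2) = 67.
The remaining cell in row 2 is (2,3) = 201 − 138 = 63.
The remaining cell in row 3 is (3,3) = 201 − 142 = 59.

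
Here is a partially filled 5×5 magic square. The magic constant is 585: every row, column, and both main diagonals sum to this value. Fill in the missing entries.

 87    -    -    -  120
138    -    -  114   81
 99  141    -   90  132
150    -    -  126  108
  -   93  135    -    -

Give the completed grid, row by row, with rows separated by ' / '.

Row 3 must total 585; the given cells sum to 462, so (3,3) = 123.
Column 1: 87 + 138 + 99 + 150 + ? = 585, so (5,1) = 111.
Column 5 must total 585; the given cells sum to 441, so (5,5) = 144.
Main diagonal: 87 + 123 + 126 + 144 + ? = 585, so (2,2) = 105.
Anti-diagonal must total 585; the given cells sum to 468, so (4,2) = 117.
Row 2 must total 585; the given cells sum to 438, so (2,3) = 147.
Row 4 needs 585; the known cells sum to 501, so (4,3) = 84.
Using row 5: 111 + 93 + 135 + 144 + ? → (5,4) = 585 − 483 = 102.
The remaining cell in column 2 is (1,2) = 585 − 456 = 129.
Column 3 must total 585; the given cells sum to 489, so (1,3) = 96.
From column 4, 585 − (114 + 90 + 126 + 102) gives (1,4) = 153.

87 129 96 153 120 / 138 105 147 114 81 / 99 141 123 90 132 / 150 117 84 126 108 / 111 93 135 102 144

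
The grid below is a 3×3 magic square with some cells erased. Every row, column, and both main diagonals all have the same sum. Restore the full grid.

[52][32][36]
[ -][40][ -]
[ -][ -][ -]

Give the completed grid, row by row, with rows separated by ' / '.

52 32 36 / 24 40 56 / 44 48 28

Row 1 is already complete: 52 + 32 + 36 = 120, so that is the magic constant.
Using column 2: 32 + 40 + ? → (3,2) = 120 − 72 = 48.
Main diagonal: 52 + 40 + ? = 120, so (3,3) = 28.
Anti-diagonal needs 120; the known cells sum to 76, so (3,1) = 44.
Column 1 needs 120; the known cells sum to 96, so (2,1) = 24.
Column 3 needs 120; the known cells sum to 64, so (2,3) = 56.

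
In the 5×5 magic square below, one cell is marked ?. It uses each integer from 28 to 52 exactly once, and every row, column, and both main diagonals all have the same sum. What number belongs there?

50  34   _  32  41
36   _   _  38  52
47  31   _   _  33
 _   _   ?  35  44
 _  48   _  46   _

The entries are 28 through 52, which sum to 1000, so each line sums to 1000/5 = 200.
The remaining cell in row 1 is (1,3) = 200 − 157 = 43.
Using column 4: 32 + 38 + 35 + 46 + ? → (3,4) = 200 − 151 = 49.
Column 5: 41 + 52 + 33 + 44 + ? = 200, so (5,5) = 30.
Row 3 needs 200; the known cells sum to 160, so (3,3) = 40.
Main diagonal must total 200; the given cells sum to 155, so (2,2) = 45.
Row 2: 36 + 45 + 38 + 52 + ? = 200, so (2,3) = 29.
Using column 2: 34 + 45 + 31 + 48 + ? → (4,2) = 200 − 158 = 42.
Anti-diagonal: 41 + 38 + 40 + 42 + ? = 200, so (5,1) = 39.
Row 5: 39 + 48 + 46 + 30 + ? = 200, so (5,3) = 37.
Column 1 needs 200; the known cells sum to 172, so (4,1) = 28.
Column 3: 43 + 29 + 40 + 37 + ? = 200, so (4,3) = 51.

51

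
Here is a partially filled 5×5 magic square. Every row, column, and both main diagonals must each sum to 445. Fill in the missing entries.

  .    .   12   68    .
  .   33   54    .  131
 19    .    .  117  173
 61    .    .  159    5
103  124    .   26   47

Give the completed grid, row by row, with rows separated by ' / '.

Row 5 must total 445; the given cells sum to 300, so (5,3) = 145.
Using column 4: 68 + 117 + 159 + 26 + ? → (2,4) = 445 − 370 = 75.
Column 5 must total 445; the given cells sum to 356, so (1,5) = 89.
Row 2 needs 445; the known cells sum to 293, so (2,1) = 152.
Column 1 must total 445; the given cells sum to 335, so (1,1) = 110.
Main diagonal must total 445; the given cells sum to 349, so (3,3) = 96.
From anti-diagonal, 445 − (89 + 75 + 96 + 103) gives (4,2) = 82.
Row 1 must total 445; the given cells sum to 279, so (1,2) = 166.
Row 3 needs 445; the known cells sum to 405, so (3,2) = 40.
Row 4: 61 + 82 + 159 + 5 + ? = 445, so (4,3) = 138.

110 166 12 68 89 / 152 33 54 75 131 / 19 40 96 117 173 / 61 82 138 159 5 / 103 124 145 26 47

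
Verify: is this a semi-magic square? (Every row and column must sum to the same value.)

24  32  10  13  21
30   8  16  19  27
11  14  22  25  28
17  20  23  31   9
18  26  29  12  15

Yes

Row 1: 24 + 32 + 10 + 13 + 21 = 100.
Row 2: 30 + 8 + 16 + 19 + 27 = 100.
Row 3: 11 + 14 + 22 + 25 + 28 = 100.
Row 4: 17 + 20 + 23 + 31 + 9 = 100.
Row 5: 18 + 26 + 29 + 12 + 15 = 100.
Column 1: 24 + 30 + 11 + 17 + 18 = 100.
Column 2: 32 + 8 + 14 + 20 + 26 = 100.
Column 3: 10 + 16 + 22 + 23 + 29 = 100.
Column 4: 13 + 19 + 25 + 31 + 12 = 100.
Column 5: 21 + 27 + 28 + 9 + 15 = 100.
All lines sum to 100.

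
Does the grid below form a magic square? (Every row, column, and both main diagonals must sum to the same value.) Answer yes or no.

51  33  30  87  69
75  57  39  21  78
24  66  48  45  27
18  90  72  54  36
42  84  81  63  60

No — column 4 sums to 270 but column 1 sums to 210.

Row 1: 51 + 33 + 30 + 87 + 69 = 270.
Row 2: 75 + 57 + 39 + 21 + 78 = 270.
Row 3: 24 + 66 + 48 + 45 + 27 = 210.
Row 4: 18 + 90 + 72 + 54 + 36 = 270.
Row 5: 42 + 84 + 81 + 63 + 60 = 330.
Column 1: 51 + 75 + 24 + 18 + 42 = 210.
Column 2: 33 + 57 + 66 + 90 + 84 = 330.
Column 3: 30 + 39 + 48 + 72 + 81 = 270.
Column 4: 87 + 21 + 45 + 54 + 63 = 270.
Column 5: 69 + 78 + 27 + 36 + 60 = 270.
Main diagonal: 51 + 57 + 48 + 54 + 60 = 270.
Anti-diagonal: 69 + 21 + 48 + 90 + 42 = 270.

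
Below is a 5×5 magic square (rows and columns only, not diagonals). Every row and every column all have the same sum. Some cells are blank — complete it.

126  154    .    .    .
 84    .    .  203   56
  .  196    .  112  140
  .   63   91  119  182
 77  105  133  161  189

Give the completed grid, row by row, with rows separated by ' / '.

126 154 217 70 98 / 84 147 175 203 56 / 168 196 49 112 140 / 210 63 91 119 182 / 77 105 133 161 189

Row 5 is already complete: 77 + 105 + 133 + 161 + 189 = 665, so that is the magic constant.
Row 4 must total 665; the given cells sum to 455, so (4,1) = 210.
From column 1, 665 − (126 + 84 + 210 + 77) gives (3,1) = 168.
The remaining cell in column 2 is (2,2) = 665 − 518 = 147.
Column 4 must total 665; the given cells sum to 595, so (1,4) = 70.
Column 5: 56 + 140 + 182 + 189 + ? = 665, so (1,5) = 98.
Row 1: 126 + 154 + 70 + 98 + ? = 665, so (1,3) = 217.
Row 2 needs 665; the known cells sum to 490, so (2,3) = 175.
The remaining cell in row 3 is (3,3) = 665 − 616 = 49.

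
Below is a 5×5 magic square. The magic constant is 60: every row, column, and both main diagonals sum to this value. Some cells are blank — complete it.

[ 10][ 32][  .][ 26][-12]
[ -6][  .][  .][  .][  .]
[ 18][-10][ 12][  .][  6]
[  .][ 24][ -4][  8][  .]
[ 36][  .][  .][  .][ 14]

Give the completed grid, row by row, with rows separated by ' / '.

10 32 4 26 -12 / -6 16 28 0 22 / 18 -10 12 34 6 / 2 24 -4 8 30 / 36 -2 20 -8 14

Row 1 must total 60; the given cells sum to 56, so (1,3) = 4.
Row 3 needs 60; the known cells sum to 26, so (3,4) = 34.
Column 1: 10 + (-6) + 18 + 36 + ? = 60, so (4,1) = 2.
The remaining cell in main diagonal is (2,2) = 60 − 44 = 16.
Anti-diagonal: -12 + 12 + 24 + 36 + ? = 60, so (2,4) = 0.
Row 4 must total 60; the given cells sum to 30, so (4,5) = 30.
Column 2 needs 60; the known cells sum to 62, so (5,2) = -2.
From column 4, 60 − (26 + 0 + 34 + 8) gives (5,4) = -8.
Column 5 needs 60; the known cells sum to 38, so (2,5) = 22.
The remaining cell in row 2 is (2,3) = 60 − 32 = 28.
Row 5: 36 + (-2) + (-8) + 14 + ? = 60, so (5,3) = 20.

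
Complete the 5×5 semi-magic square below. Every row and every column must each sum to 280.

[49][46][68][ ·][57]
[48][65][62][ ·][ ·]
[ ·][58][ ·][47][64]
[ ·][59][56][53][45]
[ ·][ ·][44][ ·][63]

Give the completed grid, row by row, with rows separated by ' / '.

Row 1: 49 + 46 + 68 + 57 + ? = 280, so (1,4) = 60.
Using row 4: 59 + 56 + 53 + 45 + ? → (4,1) = 280 − 213 = 67.
Column 2 must total 280; the given cells sum to 228, so (5,2) = 52.
Using column 3: 68 + 62 + 56 + 44 + ? → (3,3) = 280 − 230 = 50.
Using column 5: 57 + 64 + 45 + 63 + ? → (2,5) = 280 − 229 = 51.
From row 2, 280 − (48 + 65 + 62 + 51) gives (2,4) = 54.
The remaining cell in row 3 is (3,1) = 280 − 219 = 61.
Column 1: 49 + 48 + 61 + 67 + ? = 280, so (5,1) = 55.
From column 4, 280 − (60 + 54 + 47 + 53) gives (5,4) = 66.

49 46 68 60 57 / 48 65 62 54 51 / 61 58 50 47 64 / 67 59 56 53 45 / 55 52 44 66 63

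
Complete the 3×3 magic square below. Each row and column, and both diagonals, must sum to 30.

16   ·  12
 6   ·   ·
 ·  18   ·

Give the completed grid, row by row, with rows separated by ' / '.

The remaining cell in row 1 is (1,2) = 30 − 28 = 2.
Column 1 must total 30; the given cells sum to 22, so (3,1) = 8.
From column 2, 30 − (2 + 18) gives (2,2) = 10.
Main diagonal must total 30; the given cells sum to 26, so (3,3) = 4.
From row 2, 30 − (6 + 10) gives (2,3) = 14.

16 2 12 / 6 10 14 / 8 18 4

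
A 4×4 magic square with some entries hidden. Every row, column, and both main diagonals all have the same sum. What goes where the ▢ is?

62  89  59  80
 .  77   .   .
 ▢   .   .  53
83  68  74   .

95

Row 1 is complete and sums to 290; that is the magic constant.
Row 4 needs 290; the known cells sum to 225, so (4,4) = 65.
Column 2 needs 290; the known cells sum to 234, so (3,2) = 56.
Using column 4: 80 + 53 + 65 + ? → (2,4) = 290 − 198 = 92.
Using main diagonal: 62 + 77 + 65 + ? → (3,3) = 290 − 204 = 86.
Anti-diagonal must total 290; the given cells sum to 219, so (2,3) = 71.
Row 2: 77 + 71 + 92 + ? = 290, so (2,1) = 50.
Row 3 needs 290; the known cells sum to 195, so (3,1) = 95.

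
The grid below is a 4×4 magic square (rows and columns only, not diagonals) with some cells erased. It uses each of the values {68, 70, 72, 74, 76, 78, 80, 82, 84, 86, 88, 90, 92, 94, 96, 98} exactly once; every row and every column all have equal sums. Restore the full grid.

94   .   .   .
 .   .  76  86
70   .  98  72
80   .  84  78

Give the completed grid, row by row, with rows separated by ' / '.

94 68 74 96 / 88 82 76 86 / 70 92 98 72 / 80 90 84 78

The 16 entries sum to 1328, so each line sums to 1328/4 = 332.
The remaining cell in row 3 is (3,2) = 332 − 240 = 92.
Row 4: 80 + 84 + 78 + ? = 332, so (4,2) = 90.
Column 1 needs 332; the known cells sum to 244, so (2,1) = 88.
Column 3 needs 332; the known cells sum to 258, so (1,3) = 74.
Column 4: 86 + 72 + 78 + ? = 332, so (1,4) = 96.
Row 1 must total 332; the given cells sum to 264, so (1,2) = 68.
The remaining cell in row 2 is (2,2) = 332 − 250 = 82.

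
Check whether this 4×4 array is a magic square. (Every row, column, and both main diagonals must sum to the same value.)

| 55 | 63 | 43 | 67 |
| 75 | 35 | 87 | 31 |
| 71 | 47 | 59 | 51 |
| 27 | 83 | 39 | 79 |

Yes

Row 1: 55 + 63 + 43 + 67 = 228.
Row 2: 75 + 35 + 87 + 31 = 228.
Row 3: 71 + 47 + 59 + 51 = 228.
Row 4: 27 + 83 + 39 + 79 = 228.
Column 1: 55 + 75 + 71 + 27 = 228.
Column 2: 63 + 35 + 47 + 83 = 228.
Column 3: 43 + 87 + 59 + 39 = 228.
Column 4: 67 + 31 + 51 + 79 = 228.
Main diagonal: 55 + 35 + 59 + 79 = 228.
Anti-diagonal: 67 + 87 + 47 + 27 = 228.
All lines sum to 228.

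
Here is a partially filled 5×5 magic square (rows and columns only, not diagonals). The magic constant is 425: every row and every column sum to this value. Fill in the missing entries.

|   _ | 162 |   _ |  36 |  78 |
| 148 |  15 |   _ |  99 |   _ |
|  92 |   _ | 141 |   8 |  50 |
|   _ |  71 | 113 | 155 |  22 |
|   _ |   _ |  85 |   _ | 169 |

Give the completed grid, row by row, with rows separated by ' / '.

From row 3, 425 − (92 + 141 + 8 + 50) gives (3,2) = 134.
Row 4 must total 425; the given cells sum to 361, so (4,1) = 64.
Column 2 must total 425; the given cells sum to 382, so (5,2) = 43.
Using column 4: 36 + 99 + 8 + 155 + ? → (5,4) = 425 − 298 = 127.
Column 5 must total 425; the given cells sum to 319, so (2,5) = 106.
Row 2 must total 425; the given cells sum to 368, so (2,3) = 57.
Row 5: 43 + 85 + 127 + 169 + ? = 425, so (5,1) = 1.
The remaining cell in column 1 is (1,1) = 425 − 305 = 120.
Column 3: 57 + 141 + 113 + 85 + ? = 425, so (1,3) = 29.

120 162 29 36 78 / 148 15 57 99 106 / 92 134 141 8 50 / 64 71 113 155 22 / 1 43 85 127 169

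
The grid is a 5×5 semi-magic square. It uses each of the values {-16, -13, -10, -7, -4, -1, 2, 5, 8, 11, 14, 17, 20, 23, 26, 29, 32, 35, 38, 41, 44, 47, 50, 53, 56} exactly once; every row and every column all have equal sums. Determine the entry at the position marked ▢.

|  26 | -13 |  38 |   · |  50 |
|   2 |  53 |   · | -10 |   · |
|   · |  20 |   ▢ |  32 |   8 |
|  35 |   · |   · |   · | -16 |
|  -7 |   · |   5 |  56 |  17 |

-4

The 25 entries sum to 500, so each line sums to 500/5 = 100.
Row 1: 26 + (-13) + 38 + 50 + ? = 100, so (1,4) = -1.
From row 5, 100 − (-7 + 5 + 56 + 17) gives (5,2) = 29.
Column 1: 26 + 2 + 35 + (-7) + ? = 100, so (3,1) = 44.
Column 2 needs 100; the known cells sum to 89, so (4,2) = 11.
From column 4, 100 − (-1 + (-10) + 32 + 56) gives (4,4) = 23.
Using column 5: 50 + 8 + (-16) + 17 + ? → (2,5) = 100 − 59 = 41.
Row 2 must total 100; the given cells sum to 86, so (2,3) = 14.
Row 3 must total 100; the given cells sum to 104, so (3,3) = -4.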